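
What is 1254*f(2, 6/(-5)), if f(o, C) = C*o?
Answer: -15048/5 ≈ -3009.6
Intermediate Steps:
1254*f(2, 6/(-5)) = 1254*((6/(-5))*2) = 1254*((6*(-1/5))*2) = 1254*(-6/5*2) = 1254*(-12/5) = -15048/5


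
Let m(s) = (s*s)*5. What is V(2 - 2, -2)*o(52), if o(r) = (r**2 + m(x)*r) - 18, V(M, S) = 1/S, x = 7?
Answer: -7713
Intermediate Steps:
m(s) = 5*s**2 (m(s) = s**2*5 = 5*s**2)
o(r) = -18 + r**2 + 245*r (o(r) = (r**2 + (5*7**2)*r) - 18 = (r**2 + (5*49)*r) - 18 = (r**2 + 245*r) - 18 = -18 + r**2 + 245*r)
V(2 - 2, -2)*o(52) = (-18 + 52**2 + 245*52)/(-2) = -(-18 + 2704 + 12740)/2 = -1/2*15426 = -7713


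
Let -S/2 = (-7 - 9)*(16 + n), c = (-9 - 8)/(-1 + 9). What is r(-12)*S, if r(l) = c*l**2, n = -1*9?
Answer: -68544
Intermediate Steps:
c = -17/8 ≈ -2.1250
n = -9
r(l) = -17*l**2/8
S = 224 (S = -2*(-7 - 9)*(16 - 9) = -(-32)*7 = -2*(-112) = 224)
r(-12)*S = -17/8*(-12)**2*224 = -17/8*144*224 = -306*224 = -68544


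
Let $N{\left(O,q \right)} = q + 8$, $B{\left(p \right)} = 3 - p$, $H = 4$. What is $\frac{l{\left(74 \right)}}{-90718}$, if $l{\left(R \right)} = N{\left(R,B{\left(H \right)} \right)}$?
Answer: $- \frac{7}{90718} \approx -7.7162 \cdot 10^{-5}$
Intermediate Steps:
$N{\left(O,q \right)} = 8 + q$
$l{\left(R \right)} = 7$ ($l{\left(R \right)} = 8 + \left(3 - 4\right) = 8 - 1 = 7$)
$\frac{l{\left(74 \right)}}{-90718} = \frac{7}{-90718} = 7 \left(- \frac{1}{90718}\right) = - \frac{7}{90718}$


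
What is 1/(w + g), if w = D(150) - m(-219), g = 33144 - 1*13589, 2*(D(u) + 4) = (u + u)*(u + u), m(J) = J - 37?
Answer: 1/64807 ≈ 1.5430e-5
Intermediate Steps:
m(J) = -37 + J
D(u) = -4 + 2*u**2 (D(u) = -4 + ((u + u)*(u + u))/2 = -4 + ((2*u)*(2*u))/2 = -4 + (4*u**2)/2 = -4 + 2*u**2)
g = 19555 (g = 33144 - 13589 = 19555)
w = 45252 (w = (-4 + 2*150**2) - (-37 - 219) = (-4 + 2*22500) - 1*(-256) = (-4 + 45000) + 256 = 44996 + 256 = 45252)
1/(w + g) = 1/(45252 + 19555) = 1/64807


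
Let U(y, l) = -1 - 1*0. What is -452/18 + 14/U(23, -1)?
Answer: -352/9 ≈ -39.111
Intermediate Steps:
U(y, l) = -1 (U(y, l) = -1 + 0 = -1)
-452/18 + 14/U(23, -1) = -452/18 + 14/(-1) = -452*1/18 + 14*(-1) = -226/9 - 14 = -352/9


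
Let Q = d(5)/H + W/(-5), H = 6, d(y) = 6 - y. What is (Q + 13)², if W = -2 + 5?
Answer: 142129/900 ≈ 157.92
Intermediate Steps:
W = 3
Q = -13/30 (Q = (6 - 1*5)/6 + 3/(-5) = (6 - 5)*(⅙) + 3*(-⅕) = 1*(⅙) - ⅗ = ⅙ - ⅗ = -13/30 ≈ -0.43333)
(Q + 13)² = (-13/30 + 13)² = (377/30)² = 142129/900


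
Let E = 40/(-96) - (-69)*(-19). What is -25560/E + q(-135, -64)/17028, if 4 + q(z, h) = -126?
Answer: 2610391175/133984818 ≈ 19.483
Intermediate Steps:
q(z, h) = -130 (q(z, h) = -4 - 126 = -130)
E = -15737/12 (E = 40*(-1/96) - 69*19 = -5/12 - 1311 = -15737/12 ≈ -1311.4)
-25560/E + q(-135, -64)/17028 = -25560/(-15737/12) - 130/17028 = -25560*(-12/15737) - 130*1/17028 = 306720/15737 - 65/8514 = 2610391175/133984818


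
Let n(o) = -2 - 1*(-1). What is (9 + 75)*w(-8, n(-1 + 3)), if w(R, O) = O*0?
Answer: 0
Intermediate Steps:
n(o) = -1 (n(o) = -2 + 1 = -1)
w(R, O) = 0
(9 + 75)*w(-8, n(-1 + 3)) = (9 + 75)*0 = 84*0 = 0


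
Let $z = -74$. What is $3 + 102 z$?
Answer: $-7545$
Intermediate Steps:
$3 + 102 z = 3 + 102 \left(-74\right) = 3 - 7548 = -7545$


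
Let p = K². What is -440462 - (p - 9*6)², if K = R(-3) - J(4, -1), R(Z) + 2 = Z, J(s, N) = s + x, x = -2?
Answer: -440487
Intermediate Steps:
J(s, N) = -2 + s (J(s, N) = s - 2 = -2 + s)
R(Z) = -2 + Z
K = -7 (K = (-2 - 3) - (-2 + 4) = -5 - 1*2 = -5 - 2 = -7)
p = 49 (p = (-7)² = 49)
-440462 - (p - 9*6)² = -440462 - (49 - 9*6)² = -440462 - (49 - 54)² = -440462 - 1*(-5)² = -440462 - 1*25 = -440462 - 25 = -440487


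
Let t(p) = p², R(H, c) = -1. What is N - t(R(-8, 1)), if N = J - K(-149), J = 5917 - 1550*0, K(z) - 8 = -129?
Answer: 6037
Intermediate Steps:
K(z) = -121 (K(z) = 8 - 129 = -121)
J = 5917 (J = 5917 + 0 = 5917)
N = 6038 (N = 5917 - 1*(-121) = 5917 + 121 = 6038)
N - t(R(-8, 1)) = 6038 - 1*(-1)² = 6038 - 1*1 = 6038 - 1 = 6037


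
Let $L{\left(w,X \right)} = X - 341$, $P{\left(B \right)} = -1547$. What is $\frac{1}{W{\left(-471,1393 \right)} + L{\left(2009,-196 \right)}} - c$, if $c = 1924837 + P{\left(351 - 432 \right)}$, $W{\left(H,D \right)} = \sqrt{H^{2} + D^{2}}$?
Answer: $- \frac{3604093519553}{1873921} + \frac{\sqrt{2162290}}{1873921} \approx -1.9233 \cdot 10^{6}$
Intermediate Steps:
$L{\left(w,X \right)} = -341 + X$
$W{\left(H,D \right)} = \sqrt{D^{2} + H^{2}}$
$c = 1923290$ ($c = 1924837 - 1547 = 1923290$)
$\frac{1}{W{\left(-471,1393 \right)} + L{\left(2009,-196 \right)}} - c = \frac{1}{\sqrt{1393^{2} + \left(-471\right)^{2}} - 537} - 1923290 = \frac{1}{\sqrt{1940449 + 221841} - 537} - 1923290 = \frac{1}{\sqrt{2162290} - 537} - 1923290 = \frac{1}{-537 + \sqrt{2162290}} - 1923290 = -1923290 + \frac{1}{-537 + \sqrt{2162290}}$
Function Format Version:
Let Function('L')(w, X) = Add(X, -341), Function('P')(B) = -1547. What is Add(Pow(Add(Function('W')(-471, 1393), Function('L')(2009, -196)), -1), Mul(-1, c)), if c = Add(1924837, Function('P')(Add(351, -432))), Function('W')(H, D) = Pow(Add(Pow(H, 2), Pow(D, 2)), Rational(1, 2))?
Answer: Add(Rational(-3604093519553, 1873921), Mul(Rational(1, 1873921), Pow(2162290, Rational(1, 2)))) ≈ -1.9233e+6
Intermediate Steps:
Function('L')(w, X) = Add(-341, X)
Function('W')(H, D) = Pow(Add(Pow(D, 2), Pow(H, 2)), Rational(1, 2))
c = 1923290 (c = Add(1924837, -1547) = 1923290)
Add(Pow(Add(Function('W')(-471, 1393), Function('L')(2009, -196)), -1), Mul(-1, c)) = Add(Pow(Add(Pow(Add(Pow(1393, 2), Pow(-471, 2)), Rational(1, 2)), Add(-341, -196)), -1), Mul(-1, 1923290)) = Add(Pow(Add(Pow(Add(1940449, 221841), Rational(1, 2)), -537), -1), -1923290) = Add(Pow(Add(Pow(2162290, Rational(1, 2)), -537), -1), -1923290) = Add(Pow(Add(-537, Pow(2162290, Rational(1, 2))), -1), -1923290) = Add(-1923290, Pow(Add(-537, Pow(2162290, Rational(1, 2))), -1))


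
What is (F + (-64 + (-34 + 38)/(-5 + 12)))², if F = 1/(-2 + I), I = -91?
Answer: 1705607401/423801 ≈ 4024.5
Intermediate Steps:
F = -1/93 (F = 1/(-2 - 91) = 1/(-93) = -1/93 ≈ -0.010753)
(F + (-64 + (-34 + 38)/(-5 + 12)))² = (-1/93 + (-64 + (-34 + 38)/(-5 + 12)))² = (-1/93 + (-64 + 4/7))² = (-1/93 - 444/7)² = (-41299/651)² = 1705607401/423801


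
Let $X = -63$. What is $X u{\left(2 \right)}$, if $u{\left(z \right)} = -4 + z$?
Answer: $126$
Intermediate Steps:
$X u{\left(2 \right)} = - 63 \left(-4 + 2\right) = \left(-63\right) \left(-2\right) = 126$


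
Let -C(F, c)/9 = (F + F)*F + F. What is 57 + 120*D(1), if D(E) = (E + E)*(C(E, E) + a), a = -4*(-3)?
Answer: -3543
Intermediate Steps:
C(F, c) = -18*F² - 9*F (C(F, c) = -9*((F + F)*F + F) = -9*((2*F)*F + F) = -9*(2*F² + F) = -9*(F + 2*F²) = -18*F² - 9*F)
a = 12
D(E) = 2*E*(12 - 9*E*(1 + 2*E)) (D(E) = (E + E)*(-9*E*(1 + 2*E) + 12) = (2*E)*(12 - 9*E*(1 + 2*E)) = 2*E*(12 - 9*E*(1 + 2*E)))
57 + 120*D(1) = 57 + 120*(6*1*(4 - 6*1² - 3*1)) = 57 + 120*(6*1*(4 - 6*1 - 3)) = 57 + 120*(6*1*(4 - 6 - 3)) = 57 + 120*(6*1*(-5)) = 57 + 120*(-30) = 57 - 3600 = -3543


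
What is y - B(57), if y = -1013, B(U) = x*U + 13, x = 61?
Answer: -4503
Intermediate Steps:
B(U) = 13 + 61*U (B(U) = 61*U + 13 = 13 + 61*U)
y - B(57) = -1013 - (13 + 61*57) = -1013 - (13 + 3477) = -1013 - 1*3490 = -1013 - 3490 = -4503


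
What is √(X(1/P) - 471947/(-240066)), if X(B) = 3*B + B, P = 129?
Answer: √23643667874438/3440946 ≈ 1.4131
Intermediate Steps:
X(B) = 4*B
√(X(1/P) - 471947/(-240066)) = √(4/129 - 471947/(-240066)) = √(4*(1/129) - 471947*(-1)/240066) = √(4/129 - 1*(-471947/240066)) = √(4/129 + 471947/240066) = √(20613809/10322838) = √23643667874438/3440946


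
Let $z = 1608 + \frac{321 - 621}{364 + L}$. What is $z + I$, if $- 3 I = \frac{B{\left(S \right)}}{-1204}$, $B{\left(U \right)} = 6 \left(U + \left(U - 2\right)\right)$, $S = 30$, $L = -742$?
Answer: $\frac{4358483}{2709} \approx 1608.9$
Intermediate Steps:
$B{\left(U \right)} = -12 + 12 U$ ($B{\left(U \right)} = 6 \left(U + \left(-2 + U\right)\right) = 6 \left(-2 + 2 U\right) = -12 + 12 U$)
$I = \frac{29}{301}$ ($I = - \frac{\left(-12 + 12 \cdot 30\right) \frac{1}{-1204}}{3} = - \frac{\left(-12 + 360\right) \left(- \frac{1}{1204}\right)}{3} = - \frac{348 \left(- \frac{1}{1204}\right)}{3} = \left(- \frac{1}{3}\right) \left(- \frac{87}{301}\right) = \frac{29}{301} \approx 0.096346$)
$z = \frac{101354}{63}$ ($z = 1608 + \frac{321 - 621}{364 - 742} = 1608 - \frac{300}{-378} = 1608 - - \frac{50}{63} = 1608 + \frac{50}{63} = \frac{101354}{63} \approx 1608.8$)
$z + I = \frac{101354}{63} + \frac{29}{301} = \frac{4358483}{2709}$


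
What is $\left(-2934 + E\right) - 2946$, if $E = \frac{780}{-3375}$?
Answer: $- \frac{1323052}{225} \approx -5880.2$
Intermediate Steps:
$E = - \frac{52}{225}$ ($E = 780 \left(- \frac{1}{3375}\right) = - \frac{52}{225} \approx -0.23111$)
$\left(-2934 + E\right) - 2946 = \left(-2934 - \frac{52}{225}\right) - 2946 = - \frac{660202}{225} - 2946 = - \frac{1323052}{225}$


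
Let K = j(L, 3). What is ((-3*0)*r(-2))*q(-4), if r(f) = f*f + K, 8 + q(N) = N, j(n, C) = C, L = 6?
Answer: 0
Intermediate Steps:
K = 3
q(N) = -8 + N
r(f) = 3 + f**2 (r(f) = f*f + 3 = f**2 + 3 = 3 + f**2)
((-3*0)*r(-2))*q(-4) = ((-3*0)*(3 + (-2)**2))*(-8 - 4) = (0*(3 + 4))*(-12) = (0*7)*(-12) = 0*(-12) = 0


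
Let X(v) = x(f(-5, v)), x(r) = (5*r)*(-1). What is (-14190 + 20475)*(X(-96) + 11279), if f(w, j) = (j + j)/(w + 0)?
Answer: 69681795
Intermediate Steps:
f(w, j) = 2*j/w (f(w, j) = (2*j)/w = 2*j/w)
x(r) = -5*r
X(v) = 2*v (X(v) = -10*v/(-5) = -10*v*(-1)/5 = -(-2)*v = 2*v)
(-14190 + 20475)*(X(-96) + 11279) = (-14190 + 20475)*(2*(-96) + 11279) = 6285*(-192 + 11279) = 6285*11087 = 69681795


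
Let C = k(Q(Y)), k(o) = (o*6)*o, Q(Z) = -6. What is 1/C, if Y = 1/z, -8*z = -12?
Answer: 1/216 ≈ 0.0046296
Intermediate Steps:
z = 3/2 (z = -⅛*(-12) = 3/2 ≈ 1.5000)
Y = ⅔ (Y = 1/(3/2) = ⅔ ≈ 0.66667)
k(o) = 6*o² (k(o) = (6*o)*o = 6*o²)
C = 216 (C = 6*(-6)² = 6*36 = 216)
1/C = 1/216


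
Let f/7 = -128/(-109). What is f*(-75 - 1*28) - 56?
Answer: -98392/109 ≈ -902.68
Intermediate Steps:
f = 896/109 (f = 7*(-128/(-109)) = 7*(-128*(-1/109)) = 7*(128/109) = 896/109 ≈ 8.2202)
f*(-75 - 1*28) - 56 = 896*(-75 - 1*28)/109 - 56 = 896*(-75 - 28)/109 - 56 = (896/109)*(-103) - 56 = -92288/109 - 56 = -98392/109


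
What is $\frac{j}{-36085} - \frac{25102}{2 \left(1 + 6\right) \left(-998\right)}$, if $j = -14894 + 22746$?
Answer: $\frac{56864109}{36012830} \approx 1.579$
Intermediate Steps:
$j = 7852$
$\frac{j}{-36085} - \frac{25102}{2 \left(1 + 6\right) \left(-998\right)} = \frac{7852}{-36085} - \frac{25102}{2 \left(1 + 6\right) \left(-998\right)} = 7852 \left(- \frac{1}{36085}\right) - \frac{25102}{2 \cdot 7 \left(-998\right)} = - \frac{7852}{36085} - \frac{25102}{14 \left(-998\right)} = - \frac{7852}{36085} - \frac{25102}{-13972} = - \frac{7852}{36085} - - \frac{1793}{998} = - \frac{7852}{36085} + \frac{1793}{998} = \frac{56864109}{36012830}$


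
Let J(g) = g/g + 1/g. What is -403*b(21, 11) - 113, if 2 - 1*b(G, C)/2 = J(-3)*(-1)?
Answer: -6787/3 ≈ -2262.3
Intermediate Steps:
J(g) = 1 + 1/g
b(G, C) = 16/3 (b(G, C) = 4 - 2*(1 - 3)/(-3)*(-1) = 4 - 2*(-⅓*(-2))*(-1) = 4 - 4*(-1)/3 = 4 - 2*(-⅔) = 4 + 4/3 = 16/3)
-403*b(21, 11) - 113 = -403*16/3 - 113 = -6448/3 - 113 = -6787/3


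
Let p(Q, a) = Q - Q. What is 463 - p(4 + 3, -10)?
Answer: 463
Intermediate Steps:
p(Q, a) = 0
463 - p(4 + 3, -10) = 463 - 1*0 = 463 + 0 = 463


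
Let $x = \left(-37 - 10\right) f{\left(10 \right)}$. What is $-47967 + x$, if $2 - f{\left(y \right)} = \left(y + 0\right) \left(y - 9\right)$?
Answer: $-47591$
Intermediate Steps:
$f{\left(y \right)} = 2 - y \left(-9 + y\right)$ ($f{\left(y \right)} = 2 - \left(y + 0\right) \left(y - 9\right) = 2 - y \left(-9 + y\right)$)
$x = 376$ ($x = \left(-37 - 10\right) \left(2 - 10^{2} + 9 \cdot 10\right) = - 47 \left(2 - 100 + 90\right) = \left(-47\right) \left(-8\right) = 376$)
$-47967 + x = -47967 + 376 = -47591$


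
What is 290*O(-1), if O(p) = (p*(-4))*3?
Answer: 3480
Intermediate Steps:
O(p) = -12*p (O(p) = -4*p*3 = -12*p)
290*O(-1) = 290*(-12*(-1)) = 290*12 = 3480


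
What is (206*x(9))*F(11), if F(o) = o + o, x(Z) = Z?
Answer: 40788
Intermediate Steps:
F(o) = 2*o
(206*x(9))*F(11) = (206*9)*(2*11) = 1854*22 = 40788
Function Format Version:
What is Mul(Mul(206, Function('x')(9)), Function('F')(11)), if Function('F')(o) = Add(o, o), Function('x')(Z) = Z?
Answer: 40788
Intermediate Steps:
Function('F')(o) = Mul(2, o)
Mul(Mul(206, Function('x')(9)), Function('F')(11)) = Mul(Mul(206, 9), Mul(2, 11)) = Mul(1854, 22) = 40788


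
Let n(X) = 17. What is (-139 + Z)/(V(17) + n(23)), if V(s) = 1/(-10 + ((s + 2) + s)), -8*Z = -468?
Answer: -2093/443 ≈ -4.7246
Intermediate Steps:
Z = 117/2 (Z = -1/8*(-468) = 117/2 ≈ 58.500)
V(s) = 1/(-8 + 2*s) (V(s) = 1/(-10 + ((2 + s) + s)) = 1/(-10 + (2 + 2*s)) = 1/(-8 + 2*s))
(-139 + Z)/(V(17) + n(23)) = (-139 + 117/2)/(1/(2*(-4 + 17)) + 17) = -161/(2*((1/2)/13 + 17)) = -161/(2*((1/2)*(1/13) + 17)) = -161/(2*(1/26 + 17)) = -161/(2*443/26) = -161/2*26/443 = -2093/443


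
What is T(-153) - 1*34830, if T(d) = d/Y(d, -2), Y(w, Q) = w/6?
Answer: -34824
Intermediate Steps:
Y(w, Q) = w/6 (Y(w, Q) = w*(⅙) = w/6)
T(d) = 6 (T(d) = d/((d/6)) = d*(6/d) = 6)
T(-153) - 1*34830 = 6 - 1*34830 = 6 - 34830 = -34824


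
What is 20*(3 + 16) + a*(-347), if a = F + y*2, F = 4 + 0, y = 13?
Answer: -10030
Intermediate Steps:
F = 4
a = 30 (a = 4 + 13*2 = 4 + 26 = 30)
20*(3 + 16) + a*(-347) = 20*(3 + 16) + 30*(-347) = 20*19 - 10410 = 380 - 10410 = -10030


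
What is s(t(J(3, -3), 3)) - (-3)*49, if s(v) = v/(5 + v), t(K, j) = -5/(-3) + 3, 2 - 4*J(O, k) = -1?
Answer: 4277/29 ≈ 147.48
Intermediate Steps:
J(O, k) = ¾ (J(O, k) = ½ - ¼*(-1) = ½ + ¼ = ¾)
t(K, j) = 14/3 (t(K, j) = -5*(-⅓) + 3 = 5/3 + 3 = 14/3)
s(t(J(3, -3), 3)) - (-3)*49 = 14/(3*(5 + 14/3)) - (-3)*49 = 14/(3*(29/3)) - 1*(-147) = (14/3)*(3/29) + 147 = 14/29 + 147 = 4277/29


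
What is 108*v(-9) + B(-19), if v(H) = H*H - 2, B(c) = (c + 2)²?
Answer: 8821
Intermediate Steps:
B(c) = (2 + c)²
v(H) = -2 + H² (v(H) = H² - 2 = -2 + H²)
108*v(-9) + B(-19) = 108*(-2 + (-9)²) + (2 - 19)² = 108*(-2 + 81) + (-17)² = 108*79 + 289 = 8532 + 289 = 8821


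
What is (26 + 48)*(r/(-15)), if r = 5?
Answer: -74/3 ≈ -24.667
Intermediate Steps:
(26 + 48)*(r/(-15)) = (26 + 48)*(5/(-15)) = 74*(5*(-1/15)) = 74*(-1/3) = -74/3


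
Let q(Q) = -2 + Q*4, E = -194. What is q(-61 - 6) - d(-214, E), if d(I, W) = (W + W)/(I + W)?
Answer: -27637/102 ≈ -270.95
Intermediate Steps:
d(I, W) = 2*W/(I + W) (d(I, W) = (2*W)/(I + W) = 2*W/(I + W))
q(Q) = -2 + 4*Q
q(-61 - 6) - d(-214, E) = (-2 + 4*(-61 - 6)) - 2*(-194)/(-214 - 194) = (-2 + 4*(-67)) - 2*(-194)/(-408) = (-2 - 268) - 2*(-194)*(-1)/408 = -270 - 1*97/102 = -270 - 97/102 = -27637/102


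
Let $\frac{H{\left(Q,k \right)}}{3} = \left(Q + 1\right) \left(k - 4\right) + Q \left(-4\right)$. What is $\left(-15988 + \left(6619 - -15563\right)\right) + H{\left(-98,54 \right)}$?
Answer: $-7180$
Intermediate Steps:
$H{\left(Q,k \right)} = - 12 Q + 3 \left(1 + Q\right) \left(-4 + k\right)$ ($H{\left(Q,k \right)} = 3 \left(\left(Q + 1\right) \left(k - 4\right) + Q \left(-4\right)\right) = 3 \left(\left(1 + Q\right) \left(-4 + k\right) - 4 Q\right) = 3 \left(- 4 Q + \left(1 + Q\right) \left(-4 + k\right)\right) = - 12 Q + 3 \left(1 + Q\right) \left(-4 + k\right)$)
$\left(-15988 + \left(6619 - -15563\right)\right) + H{\left(-98,54 \right)} = \left(-15988 + \left(6619 - -15563\right)\right) + \left(-12 - -2352 + 3 \cdot 54 + 3 \left(-98\right) 54\right) = \left(-15988 + \left(6619 + 15563\right)\right) + \left(-12 + 2352 + 162 - 15876\right) = \left(-15988 + 22182\right) - 13374 = 6194 - 13374 = -7180$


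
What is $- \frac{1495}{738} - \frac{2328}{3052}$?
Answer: $- \frac{1570201}{563094} \approx -2.7885$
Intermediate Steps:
$- \frac{1495}{738} - \frac{2328}{3052} = \left(-1495\right) \frac{1}{738} - \frac{582}{763} = - \frac{1495}{738} - \frac{582}{763} = - \frac{1570201}{563094}$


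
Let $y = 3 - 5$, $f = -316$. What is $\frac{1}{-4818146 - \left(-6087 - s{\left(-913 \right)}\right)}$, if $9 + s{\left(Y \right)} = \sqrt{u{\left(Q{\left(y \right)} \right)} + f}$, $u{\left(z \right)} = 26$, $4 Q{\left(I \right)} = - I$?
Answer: $- \frac{2406034}{11577999218457} - \frac{i \sqrt{290}}{23155998436914} \approx -2.0781 \cdot 10^{-7} - 7.3542 \cdot 10^{-13} i$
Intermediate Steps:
$y = -2$ ($y = 3 - 5 = -2$)
$Q{\left(I \right)} = - \frac{I}{4}$ ($Q{\left(I \right)} = \frac{\left(-1\right) I}{4} = - \frac{I}{4}$)
$s{\left(Y \right)} = -9 + i \sqrt{290}$ ($s{\left(Y \right)} = -9 + \sqrt{26 - 316} = -9 + \sqrt{-290} = -9 + i \sqrt{290}$)
$\frac{1}{-4818146 - \left(-6087 - s{\left(-913 \right)}\right)} = \frac{1}{-4818146 - \left(-6087 - \left(-9 + i \sqrt{290}\right)\right)} = \frac{1}{-4818146 - \left(-6087 + \left(9 - i \sqrt{290}\right)\right)} = \frac{1}{-4818146 - \left(-6078 - i \sqrt{290}\right)} = \frac{1}{-4818146 + \left(6078 + i \sqrt{290}\right)} = \frac{1}{-4812068 + i \sqrt{290}}$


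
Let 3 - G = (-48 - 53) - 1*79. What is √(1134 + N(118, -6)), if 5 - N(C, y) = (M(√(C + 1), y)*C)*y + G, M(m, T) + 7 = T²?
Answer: 4*√1343 ≈ 146.59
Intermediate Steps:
M(m, T) = -7 + T²
G = 183 (G = 3 - ((-48 - 53) - 1*79) = 3 - (-101 - 79) = 3 - 1*(-180) = 3 + 180 = 183)
N(C, y) = -178 - C*y*(-7 + y²) (N(C, y) = 5 - (((-7 + y²)*C)*y + 183) = 5 - ((C*(-7 + y²))*y + 183) = 5 - (C*y*(-7 + y²) + 183) = 5 - (183 + C*y*(-7 + y²)) = 5 + (-183 - C*y*(-7 + y²)) = -178 - C*y*(-7 + y²))
√(1134 + N(118, -6)) = √(1134 + (-178 - 1*118*(-6)*(-7 + (-6)²))) = √(1134 + (-178 - 1*118*(-6)*(-7 + 36))) = √(1134 + (-178 - 1*118*(-6)*29)) = √(1134 + (-178 + 20532)) = √(1134 + 20354) = √21488 = 4*√1343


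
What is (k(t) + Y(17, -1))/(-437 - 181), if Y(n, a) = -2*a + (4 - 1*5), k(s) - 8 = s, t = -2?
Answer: -7/618 ≈ -0.011327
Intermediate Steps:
k(s) = 8 + s
Y(n, a) = -1 - 2*a (Y(n, a) = -2*a + (4 - 5) = -2*a - 1 = -1 - 2*a)
(k(t) + Y(17, -1))/(-437 - 181) = ((8 - 2) + (-1 - 2*(-1)))/(-437 - 181) = (6 + (-1 + 2))/(-618) = (6 + 1)*(-1/618) = 7*(-1/618) = -7/618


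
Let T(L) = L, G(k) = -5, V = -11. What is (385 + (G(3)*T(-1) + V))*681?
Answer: 258099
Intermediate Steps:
(385 + (G(3)*T(-1) + V))*681 = (385 + (-5*(-1) - 11))*681 = (385 + (5 - 11))*681 = (385 - 6)*681 = 379*681 = 258099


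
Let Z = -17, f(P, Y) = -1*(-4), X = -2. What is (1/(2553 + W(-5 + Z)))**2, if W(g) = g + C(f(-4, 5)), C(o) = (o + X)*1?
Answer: 1/6416089 ≈ 1.5586e-7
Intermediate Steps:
f(P, Y) = 4
C(o) = -2 + o (C(o) = (o - 2)*1 = (-2 + o)*1 = -2 + o)
W(g) = 2 + g (W(g) = g + (-2 + 4) = g + 2 = 2 + g)
(1/(2553 + W(-5 + Z)))**2 = (1/(2553 + (2 + (-5 - 17))))**2 = (1/(2553 + (2 - 22)))**2 = (1/(2553 - 20))**2 = (1/2533)**2 = 1/6416089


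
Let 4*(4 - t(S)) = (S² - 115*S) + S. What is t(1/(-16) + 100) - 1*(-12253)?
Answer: 12910943/1024 ≈ 12608.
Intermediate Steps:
t(S) = 4 - S²/4 + 57*S/2 (t(S) = 4 - ((S² - 115*S) + S)/4 = 4 - (S² - 114*S)/4 = 4 + (-S²/4 + 57*S/2) = 4 - S²/4 + 57*S/2)
t(1/(-16) + 100) - 1*(-12253) = (4 - (1/(-16) + 100)²/4 + 57*(1/(-16) + 100)/2) - 1*(-12253) = (4 - (-1/16 + 100)²/4 + 57*(-1/16 + 100)/2) + 12253 = (4 - (1599/16)²/4 + (57/2)*(1599/16)) + 12253 = (4 - ¼*2556801/256 + 91143/32) + 12253 = (4 - 2556801/1024 + 91143/32) + 12253 = 363871/1024 + 12253 = 12910943/1024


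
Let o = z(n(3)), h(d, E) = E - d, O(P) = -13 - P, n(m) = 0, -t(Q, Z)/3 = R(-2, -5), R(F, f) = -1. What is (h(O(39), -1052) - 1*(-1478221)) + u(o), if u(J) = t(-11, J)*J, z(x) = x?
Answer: 1477221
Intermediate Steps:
t(Q, Z) = 3 (t(Q, Z) = -3*(-1) = 3)
o = 0
u(J) = 3*J
(h(O(39), -1052) - 1*(-1478221)) + u(o) = ((-1052 - (-13 - 1*39)) - 1*(-1478221)) + 3*0 = ((-1052 - (-13 - 39)) + 1478221) + 0 = ((-1052 - 1*(-52)) + 1478221) + 0 = ((-1052 + 52) + 1478221) + 0 = (-1000 + 1478221) + 0 = 1477221 + 0 = 1477221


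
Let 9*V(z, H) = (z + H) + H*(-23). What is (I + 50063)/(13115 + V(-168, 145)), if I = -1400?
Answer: 437967/114677 ≈ 3.8191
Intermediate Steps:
V(z, H) = -22*H/9 + z/9 (V(z, H) = ((z + H) + H*(-23))/9 = ((H + z) - 23*H)/9 = (z - 22*H)/9 = -22*H/9 + z/9)
(I + 50063)/(13115 + V(-168, 145)) = (-1400 + 50063)/(13115 + (-22/9*145 + (⅑)*(-168))) = 48663/(13115 + (-3190/9 - 56/3)) = 48663/(13115 - 3358/9) = 48663/(114677/9) = 48663*(9/114677) = 437967/114677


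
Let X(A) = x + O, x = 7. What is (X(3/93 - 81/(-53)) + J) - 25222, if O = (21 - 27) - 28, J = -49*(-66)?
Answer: -22015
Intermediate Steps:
J = 3234
O = -34 (O = -6 - 28 = -34)
X(A) = -27 (X(A) = 7 - 34 = -27)
(X(3/93 - 81/(-53)) + J) - 25222 = (-27 + 3234) - 25222 = 3207 - 25222 = -22015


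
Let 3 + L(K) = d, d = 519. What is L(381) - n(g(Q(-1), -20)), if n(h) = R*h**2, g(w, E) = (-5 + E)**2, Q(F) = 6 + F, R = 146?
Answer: -57030734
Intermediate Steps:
L(K) = 516 (L(K) = -3 + 519 = 516)
n(h) = 146*h**2
L(381) - n(g(Q(-1), -20)) = 516 - 146*((-5 - 20)**2)**2 = 516 - 146*((-25)**2)**2 = 516 - 146*625**2 = 516 - 146*390625 = 516 - 1*57031250 = 516 - 57031250 = -57030734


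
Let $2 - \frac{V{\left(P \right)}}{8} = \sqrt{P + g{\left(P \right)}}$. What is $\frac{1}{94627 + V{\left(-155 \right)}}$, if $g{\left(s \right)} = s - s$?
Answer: $\frac{3053}{288945399} + \frac{8 i \sqrt{155}}{8957307369} \approx 1.0566 \cdot 10^{-5} + 1.1119 \cdot 10^{-8} i$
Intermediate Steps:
$g{\left(s \right)} = 0$
$V{\left(P \right)} = 16 - 8 \sqrt{P}$ ($V{\left(P \right)} = 16 - 8 \sqrt{P + 0} = 16 - 8 \sqrt{P}$)
$\frac{1}{94627 + V{\left(-155 \right)}} = \frac{1}{94627 + \left(16 - 8 \sqrt{-155}\right)} = \frac{1}{94627 + \left(16 - 8 i \sqrt{155}\right)} = \frac{1}{94643 - 8 i \sqrt{155}}$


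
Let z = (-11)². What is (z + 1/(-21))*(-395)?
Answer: -1003300/21 ≈ -47776.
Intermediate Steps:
z = 121
(z + 1/(-21))*(-395) = (121 + 1/(-21))*(-395) = (121 - 1/21)*(-395) = (2540/21)*(-395) = -1003300/21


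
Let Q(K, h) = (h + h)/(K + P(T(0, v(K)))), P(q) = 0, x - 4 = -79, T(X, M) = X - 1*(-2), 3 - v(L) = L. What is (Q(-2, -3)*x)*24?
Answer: -5400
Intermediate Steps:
v(L) = 3 - L
T(X, M) = 2 + X (T(X, M) = X + 2 = 2 + X)
x = -75 (x = 4 - 79 = -75)
Q(K, h) = 2*h/K (Q(K, h) = (h + h)/(K + 0) = (2*h)/K = 2*h/K)
(Q(-2, -3)*x)*24 = ((2*(-3)/(-2))*(-75))*24 = ((2*(-3)*(-½))*(-75))*24 = (3*(-75))*24 = -225*24 = -5400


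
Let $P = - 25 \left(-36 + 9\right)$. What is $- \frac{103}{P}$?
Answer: $- \frac{103}{675} \approx -0.15259$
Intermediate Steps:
$P = 675$ ($P = \left(-25\right) \left(-27\right) = 675$)
$- \frac{103}{P} = - \frac{103}{675}$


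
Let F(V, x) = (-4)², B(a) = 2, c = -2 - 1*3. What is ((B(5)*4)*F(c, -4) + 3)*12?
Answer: 1572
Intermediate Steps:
c = -5 (c = -2 - 3 = -5)
F(V, x) = 16
((B(5)*4)*F(c, -4) + 3)*12 = ((2*4)*16 + 3)*12 = (8*16 + 3)*12 = (128 + 3)*12 = 131*12 = 1572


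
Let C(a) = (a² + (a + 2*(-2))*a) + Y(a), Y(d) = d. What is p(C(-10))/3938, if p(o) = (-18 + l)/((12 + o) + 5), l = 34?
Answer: 8/486343 ≈ 1.6449e-5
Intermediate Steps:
C(a) = a + a² + a*(-4 + a) (C(a) = (a² + (a + 2*(-2))*a) + a = (a² + (a - 4)*a) + a = (a² + (-4 + a)*a) + a = (a² + a*(-4 + a)) + a = a + a² + a*(-4 + a))
p(o) = 16/(17 + o) (p(o) = (-18 + 34)/((12 + o) + 5) = 16/(17 + o))
p(C(-10))/3938 = (16/(17 - 10*(-3 + 2*(-10))))/3938 = (16/(17 - 10*(-3 - 20)))*(1/3938) = (16/(17 - 10*(-23)))*(1/3938) = (16/(17 + 230))*(1/3938) = (16/247)*(1/3938) = 8/486343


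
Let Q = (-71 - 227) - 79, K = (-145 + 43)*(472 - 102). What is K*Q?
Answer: 14227980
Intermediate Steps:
K = -37740 (K = -102*370 = -37740)
Q = -377 (Q = -298 - 79 = -377)
K*Q = -37740*(-377) = 14227980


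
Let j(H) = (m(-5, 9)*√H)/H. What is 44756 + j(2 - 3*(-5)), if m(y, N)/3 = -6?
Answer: 44756 - 18*√17/17 ≈ 44752.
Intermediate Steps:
m(y, N) = -18 (m(y, N) = 3*(-6) = -18)
j(H) = -18/√H (j(H) = (-18*√H)/H = -18/√H)
44756 + j(2 - 3*(-5)) = 44756 - 18/√(2 - 3*(-5)) = 44756 - 18/√(2 + 15) = 44756 - 18*√17/17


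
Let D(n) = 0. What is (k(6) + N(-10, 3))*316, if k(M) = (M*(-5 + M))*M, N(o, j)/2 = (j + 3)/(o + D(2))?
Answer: 54984/5 ≈ 10997.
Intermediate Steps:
N(o, j) = 2*(3 + j)/o (N(o, j) = 2*((j + 3)/(o + 0)) = 2*((3 + j)/o) = 2*(3 + j)/o)
k(M) = M²*(-5 + M)
(k(6) + N(-10, 3))*316 = (6²*(-5 + 6) + 2*(3 + 3)/(-10))*316 = (36*1 + 2*(-⅒)*6)*316 = (36 - 6/5)*316 = (174/5)*316 = 54984/5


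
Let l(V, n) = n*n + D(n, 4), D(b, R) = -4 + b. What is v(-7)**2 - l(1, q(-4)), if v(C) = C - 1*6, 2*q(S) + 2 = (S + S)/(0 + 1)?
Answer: 153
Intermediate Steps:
q(S) = -1 + S (q(S) = -1 + ((S + S)/(0 + 1))/2 = -1 + ((2*S)/1)/2 = -1 + ((2*S)*1)/2 = -1 + (2*S)/2 = -1 + S)
l(V, n) = -4 + n + n**2 (l(V, n) = n*n + (-4 + n) = n**2 + (-4 + n) = -4 + n + n**2)
v(C) = -6 + C (v(C) = C - 6 = -6 + C)
v(-7)**2 - l(1, q(-4)) = (-6 - 7)**2 - (-4 + (-1 - 4) + (-1 - 4)**2) = (-13)**2 - (-4 - 5 + (-5)**2) = 169 - (-4 - 5 + 25) = 169 - 1*16 = 169 - 16 = 153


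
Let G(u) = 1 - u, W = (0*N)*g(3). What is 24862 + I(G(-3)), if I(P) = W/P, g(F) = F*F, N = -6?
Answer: 24862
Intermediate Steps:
g(F) = F**2
W = 0 (W = (0*(-6))*3**2 = 0*9 = 0)
I(P) = 0 (I(P) = 0/P = 0)
24862 + I(G(-3)) = 24862 + 0 = 24862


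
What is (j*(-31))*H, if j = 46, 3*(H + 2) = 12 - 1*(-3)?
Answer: -4278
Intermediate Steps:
H = 3 (H = -2 + (12 - 1*(-3))/3 = -2 + (12 + 3)/3 = -2 + (⅓)*15 = -2 + 5 = 3)
(j*(-31))*H = (46*(-31))*3 = -1426*3 = -4278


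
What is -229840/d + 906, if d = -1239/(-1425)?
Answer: -108799822/413 ≈ -2.6344e+5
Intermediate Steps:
d = 413/475 (d = -1239*(-1/1425) = 413/475 ≈ 0.86947)
-229840/d + 906 = -229840/413/475 + 906 = -229840*475/413 + 906 = -221*494000/413 + 906 = -109174000/413 + 906 = -108799822/413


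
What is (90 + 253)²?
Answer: 117649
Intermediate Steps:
(90 + 253)² = 343² = 117649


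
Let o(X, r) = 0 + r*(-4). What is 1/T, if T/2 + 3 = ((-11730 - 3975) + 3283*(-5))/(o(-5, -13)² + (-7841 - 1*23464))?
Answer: -28601/107366 ≈ -0.26639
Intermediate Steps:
o(X, r) = -4*r (o(X, r) = 0 - 4*r = -4*r)
T = -107366/28601 (T = -6 + 2*(((-11730 - 3975) + 3283*(-5))/((-4*(-13))² + (-7841 - 1*23464))) = -6 + 2*((-15705 - 16415)/(52² + (-7841 - 23464))) = -6 + 2*(-32120/(2704 - 31305)) = -6 + 2*(-32120/(-28601)) = -6 + 2*(-32120*(-1/28601)) = -6 + 2*(32120/28601) = -6 + 64240/28601 = -107366/28601 ≈ -3.7539)
1/T = 1/(-107366/28601) = -28601/107366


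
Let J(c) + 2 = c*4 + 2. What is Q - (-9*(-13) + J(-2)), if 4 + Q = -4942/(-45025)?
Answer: -5082883/45025 ≈ -112.89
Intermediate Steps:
J(c) = 4*c (J(c) = -2 + (c*4 + 2) = -2 + (4*c + 2) = -2 + (2 + 4*c) = 4*c)
Q = -175158/45025 (Q = -4 - 4942/(-45025) = -4 - 4942*(-1/45025) = -4 + 4942/45025 = -175158/45025 ≈ -3.8902)
Q - (-9*(-13) + J(-2)) = -175158/45025 - (-9*(-13) + 4*(-2)) = -175158/45025 - (117 - 8) = -175158/45025 - 1*109 = -175158/45025 - 109 = -5082883/45025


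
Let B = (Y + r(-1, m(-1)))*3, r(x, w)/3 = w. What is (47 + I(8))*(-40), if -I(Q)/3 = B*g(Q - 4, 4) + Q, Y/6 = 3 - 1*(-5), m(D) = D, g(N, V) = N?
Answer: 63880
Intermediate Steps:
r(x, w) = 3*w
Y = 48 (Y = 6*(3 - 1*(-5)) = 6*(3 + 5) = 6*8 = 48)
B = 135 (B = (48 + 3*(-1))*3 = (48 - 3)*3 = 45*3 = 135)
I(Q) = 1620 - 408*Q (I(Q) = -3*(135*(Q - 4) + Q) = -3*(135*(-4 + Q) + Q) = -3*((-540 + 135*Q) + Q) = -3*(-540 + 136*Q) = 1620 - 408*Q)
(47 + I(8))*(-40) = (47 + (1620 - 408*8))*(-40) = (47 + (1620 - 3264))*(-40) = (47 - 1644)*(-40) = -1597*(-40) = 63880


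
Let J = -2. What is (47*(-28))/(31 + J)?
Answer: -1316/29 ≈ -45.379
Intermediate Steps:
(47*(-28))/(31 + J) = (47*(-28))/(31 - 2) = -1316/29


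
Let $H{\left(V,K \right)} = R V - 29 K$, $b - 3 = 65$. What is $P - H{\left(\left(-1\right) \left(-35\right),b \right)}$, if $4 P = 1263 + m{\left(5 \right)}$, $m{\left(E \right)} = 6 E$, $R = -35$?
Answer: $\frac{14081}{4} \approx 3520.3$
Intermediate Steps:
$b = 68$ ($b = 3 + 65 = 68$)
$H{\left(V,K \right)} = - 35 V - 29 K$
$P = \frac{1293}{4}$ ($P = \frac{1263 + 6 \cdot 5}{4} = \frac{1263 + 30}{4} = \frac{1}{4} \cdot 1293 = \frac{1293}{4} \approx 323.25$)
$P - H{\left(\left(-1\right) \left(-35\right),b \right)} = \frac{1293}{4} - \left(- 35 \left(\left(-1\right) \left(-35\right)\right) - 1972\right) = \frac{1293}{4} - \left(\left(-35\right) 35 - 1972\right) = \frac{1293}{4} - \left(-1225 - 1972\right) = \frac{1293}{4} - -3197 = \frac{1293}{4} + 3197 = \frac{14081}{4}$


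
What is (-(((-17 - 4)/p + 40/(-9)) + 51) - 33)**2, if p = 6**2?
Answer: 8082649/1296 ≈ 6236.6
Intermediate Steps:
p = 36
(-(((-17 - 4)/p + 40/(-9)) + 51) - 33)**2 = (-(((-17 - 4)/36 + 40/(-9)) + 51) - 33)**2 = (-((-21*1/36 + 40*(-1/9)) + 51) - 33)**2 = (-((-7/12 - 40/9) + 51) - 33)**2 = (-(-181/36 + 51) - 33)**2 = (-1*1655/36 - 33)**2 = (-1655/36 - 33)**2 = (-2843/36)**2 = 8082649/1296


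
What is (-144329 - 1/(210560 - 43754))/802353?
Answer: -24074943175/133837294518 ≈ -0.17988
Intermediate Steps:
(-144329 - 1/(210560 - 43754))/802353 = (-144329 - 1/166806)*(1/802353) = -24074943175/166806*1/802353 = -24074943175/133837294518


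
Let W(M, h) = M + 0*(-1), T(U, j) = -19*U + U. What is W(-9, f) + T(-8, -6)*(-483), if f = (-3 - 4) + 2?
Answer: -69561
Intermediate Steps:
f = -5 (f = -7 + 2 = -5)
T(U, j) = -18*U
W(M, h) = M (W(M, h) = M + 0 = M)
W(-9, f) + T(-8, -6)*(-483) = -9 - 18*(-8)*(-483) = -9 + 144*(-483) = -9 - 69552 = -69561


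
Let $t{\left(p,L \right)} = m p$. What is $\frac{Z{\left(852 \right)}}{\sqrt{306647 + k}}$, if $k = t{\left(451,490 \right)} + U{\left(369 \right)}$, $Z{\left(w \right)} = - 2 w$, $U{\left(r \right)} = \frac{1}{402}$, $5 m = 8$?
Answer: $- \frac{1704 \sqrt{1241799890910}}{617810891} \approx -3.0735$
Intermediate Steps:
$m = \frac{8}{5}$ ($m = \frac{1}{5} \cdot 8 = \frac{8}{5} \approx 1.6$)
$t{\left(p,L \right)} = \frac{8 p}{5}$
$U{\left(r \right)} = \frac{1}{402}$
$k = \frac{1450421}{2010}$ ($k = \frac{8}{5} \cdot 451 + \frac{1}{402} = \frac{3608}{5} + \frac{1}{402} = \frac{1450421}{2010} \approx 721.6$)
$\frac{Z{\left(852 \right)}}{\sqrt{306647 + k}} = \frac{\left(-2\right) 852}{\sqrt{306647 + \frac{1450421}{2010}}} = - \frac{1704}{\sqrt{\frac{617810891}{2010}}} = - \frac{1704}{\frac{1}{2010} \sqrt{1241799890910}} = - 1704 \frac{\sqrt{1241799890910}}{617810891} = - \frac{1704 \sqrt{1241799890910}}{617810891}$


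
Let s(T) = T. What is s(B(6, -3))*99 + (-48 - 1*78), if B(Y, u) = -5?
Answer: -621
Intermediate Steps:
s(B(6, -3))*99 + (-48 - 1*78) = -5*99 + (-48 - 1*78) = -495 + (-48 - 78) = -495 - 126 = -621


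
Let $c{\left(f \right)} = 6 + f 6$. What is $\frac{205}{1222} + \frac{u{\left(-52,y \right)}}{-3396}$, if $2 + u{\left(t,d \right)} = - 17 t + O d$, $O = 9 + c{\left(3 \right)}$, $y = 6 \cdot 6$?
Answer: $- \frac{76390}{172913} \approx -0.44178$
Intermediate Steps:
$c{\left(f \right)} = 6 + 6 f$
$y = 36$
$O = 33$ ($O = 9 + \left(6 + 6 \cdot 3\right) = 9 + \left(6 + 18\right) = 9 + 24 = 33$)
$u{\left(t,d \right)} = -2 - 17 t + 33 d$ ($u{\left(t,d \right)} = -2 + \left(- 17 t + 33 d\right) = -2 - 17 t + 33 d$)
$\frac{205}{1222} + \frac{u{\left(-52,y \right)}}{-3396} = \frac{205}{1222} + \frac{-2 - -884 + 33 \cdot 36}{-3396} = 205 \cdot \frac{1}{1222} + \left(-2 + 884 + 1188\right) \left(- \frac{1}{3396}\right) = \frac{205}{1222} + 2070 \left(- \frac{1}{3396}\right) = \frac{205}{1222} - \frac{345}{566} = - \frac{76390}{172913}$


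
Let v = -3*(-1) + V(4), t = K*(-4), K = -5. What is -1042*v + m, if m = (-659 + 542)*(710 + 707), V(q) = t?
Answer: -189755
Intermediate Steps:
t = 20 (t = -5*(-4) = 20)
V(q) = 20
m = -165789 (m = -117*1417 = -165789)
v = 23 (v = -3*(-1) + 20 = 3 + 20 = 23)
-1042*v + m = -1042*23 - 165789 = -23966 - 165789 = -189755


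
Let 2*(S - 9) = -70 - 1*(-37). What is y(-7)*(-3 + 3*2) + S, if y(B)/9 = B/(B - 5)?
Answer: 33/4 ≈ 8.2500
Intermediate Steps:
y(B) = 9*B/(-5 + B) (y(B) = 9*(B/(B - 5)) = 9*(B/(-5 + B)) = 9*B/(-5 + B))
S = -15/2 (S = 9 + (-70 - 1*(-37))/2 = 9 + (-70 + 37)/2 = 9 + (½)*(-33) = 9 - 33/2 = -15/2 ≈ -7.5000)
y(-7)*(-3 + 3*2) + S = (9*(-7)/(-5 - 7))*(-3 + 3*2) - 15/2 = (9*(-7)/(-12))*(-3 + 6) - 15/2 = (9*(-7)*(-1/12))*3 - 15/2 = (21/4)*3 - 15/2 = 63/4 - 15/2 = 33/4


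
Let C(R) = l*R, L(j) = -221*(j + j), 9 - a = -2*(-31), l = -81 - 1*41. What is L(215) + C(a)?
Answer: -88564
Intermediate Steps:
l = -122 (l = -81 - 41 = -122)
a = -53 (a = 9 - (-2)*(-31) = 9 - 1*62 = 9 - 62 = -53)
L(j) = -442*j
C(R) = -122*R
L(215) + C(a) = -442*215 - 122*(-53) = -95030 + 6466 = -88564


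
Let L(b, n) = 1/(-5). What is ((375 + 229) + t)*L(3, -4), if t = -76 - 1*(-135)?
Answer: -663/5 ≈ -132.60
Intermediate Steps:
L(b, n) = -⅕
t = 59 (t = -76 + 135 = 59)
((375 + 229) + t)*L(3, -4) = ((375 + 229) + 59)*(-⅕) = (604 + 59)*(-⅕) = 663*(-⅕) = -663/5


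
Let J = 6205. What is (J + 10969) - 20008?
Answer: -2834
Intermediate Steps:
(J + 10969) - 20008 = (6205 + 10969) - 20008 = 17174 - 20008 = -2834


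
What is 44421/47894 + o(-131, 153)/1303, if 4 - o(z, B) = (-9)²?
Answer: 54192725/62405882 ≈ 0.86839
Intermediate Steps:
o(z, B) = -77 (o(z, B) = 4 - 1*(-9)² = 4 - 1*81 = 4 - 81 = -77)
44421/47894 + o(-131, 153)/1303 = 44421/47894 - 77/1303 = 54192725/62405882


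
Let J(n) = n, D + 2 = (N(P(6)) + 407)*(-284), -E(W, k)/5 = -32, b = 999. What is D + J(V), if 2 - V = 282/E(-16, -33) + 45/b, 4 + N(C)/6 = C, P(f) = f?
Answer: -1056700531/8880 ≈ -1.1900e+5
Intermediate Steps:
N(C) = -24 + 6*C
E(W, k) = 160 (E(W, k) = -5*(-32) = 160)
D = -118998 (D = -2 + ((-24 + 6*6) + 407)*(-284) = -2 + ((-24 + 36) + 407)*(-284) = -2 + (12 + 407)*(-284) = -2 + 419*(-284) = -2 - 118996 = -118998)
V = 1709/8880 (V = 2 - (282/160 + 45/999) = 2 - (282*(1/160) + 45*(1/999)) = 2 - (141/80 + 5/111) = 2 - 1*16051/8880 = 2 - 16051/8880 = 1709/8880 ≈ 0.19246)
D + J(V) = -118998 + 1709/8880 = -1056700531/8880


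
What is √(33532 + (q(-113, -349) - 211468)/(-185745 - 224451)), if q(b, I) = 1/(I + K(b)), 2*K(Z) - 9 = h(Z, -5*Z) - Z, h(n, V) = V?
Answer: √170676746461880538/2256078 ≈ 183.12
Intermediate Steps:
K(Z) = 9/2 - 3*Z (K(Z) = 9/2 + (-5*Z - Z)/2 = 9/2 + (-6*Z)/2 = 9/2 - 3*Z)
q(b, I) = 1/(9/2 + I - 3*b) (q(b, I) = 1/(I + (9/2 - 3*b)) = 1/(9/2 + I - 3*b))
√(33532 + (q(-113, -349) - 211468)/(-185745 - 224451)) = √(33532 + (2/(9 - 6*(-113) + 2*(-349)) - 211468)/(-185745 - 224451)) = √(33532 + (2/(9 + 678 - 698) - 211468)/(-410196)) = √(33532 + (2/(-11) - 211468)*(-1/410196)) = √(33532 + (2*(-1/11) - 211468)*(-1/410196)) = √(33532 + (-2/11 - 211468)*(-1/410196)) = √(33532 - 2326150/11*(-1/410196)) = √(33532 + 1163075/2256078) = √(75651970571/2256078) = √170676746461880538/2256078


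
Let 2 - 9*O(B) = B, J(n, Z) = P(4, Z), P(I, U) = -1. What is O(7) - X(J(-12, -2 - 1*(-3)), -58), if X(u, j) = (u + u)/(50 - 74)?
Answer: -23/36 ≈ -0.63889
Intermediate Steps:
J(n, Z) = -1
X(u, j) = -u/12 (X(u, j) = (2*u)/(-24) = (2*u)*(-1/24) = -u/12)
O(B) = 2/9 - B/9
O(7) - X(J(-12, -2 - 1*(-3)), -58) = (2/9 - 1/9*7) - (-1)*(-1)/12 = (2/9 - 7/9) - 1*1/12 = -5/9 - 1/12 = -23/36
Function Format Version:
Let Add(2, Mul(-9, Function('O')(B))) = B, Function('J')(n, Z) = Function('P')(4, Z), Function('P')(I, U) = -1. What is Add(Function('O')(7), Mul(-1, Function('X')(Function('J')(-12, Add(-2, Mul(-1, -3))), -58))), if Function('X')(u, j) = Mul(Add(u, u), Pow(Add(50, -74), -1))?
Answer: Rational(-23, 36) ≈ -0.63889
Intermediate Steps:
Function('J')(n, Z) = -1
Function('X')(u, j) = Mul(Rational(-1, 12), u) (Function('X')(u, j) = Mul(Mul(2, u), Pow(-24, -1)) = Mul(Mul(2, u), Rational(-1, 24)) = Mul(Rational(-1, 12), u))
Function('O')(B) = Add(Rational(2, 9), Mul(Rational(-1, 9), B))
Add(Function('O')(7), Mul(-1, Function('X')(Function('J')(-12, Add(-2, Mul(-1, -3))), -58))) = Add(Add(Rational(2, 9), Mul(Rational(-1, 9), 7)), Mul(-1, Mul(Rational(-1, 12), -1))) = Add(Add(Rational(2, 9), Rational(-7, 9)), Mul(-1, Rational(1, 12))) = Add(Rational(-5, 9), Rational(-1, 12)) = Rational(-23, 36)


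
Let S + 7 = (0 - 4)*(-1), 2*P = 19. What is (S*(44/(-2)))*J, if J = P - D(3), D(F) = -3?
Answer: 825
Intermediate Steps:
P = 19/2 (P = (½)*19 = 19/2 ≈ 9.5000)
J = 25/2 (J = 19/2 - 1*(-3) = 19/2 + 3 = 25/2 ≈ 12.500)
S = -3 (S = -7 + (0 - 4)*(-1) = -7 - 4*(-1) = -7 + 4 = -3)
(S*(44/(-2)))*J = -132/(-2)*(25/2) = -132*(-1)/2*(25/2) = -3*(-22)*(25/2) = 66*(25/2) = 825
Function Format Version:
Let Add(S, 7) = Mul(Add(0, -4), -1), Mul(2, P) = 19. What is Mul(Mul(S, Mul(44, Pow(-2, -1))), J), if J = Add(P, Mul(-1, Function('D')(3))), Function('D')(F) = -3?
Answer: 825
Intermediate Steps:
P = Rational(19, 2) (P = Mul(Rational(1, 2), 19) = Rational(19, 2) ≈ 9.5000)
J = Rational(25, 2) (J = Add(Rational(19, 2), Mul(-1, -3)) = Add(Rational(19, 2), 3) = Rational(25, 2) ≈ 12.500)
S = -3 (S = Add(-7, Mul(Add(0, -4), -1)) = Add(-7, Mul(-4, -1)) = Add(-7, 4) = -3)
Mul(Mul(S, Mul(44, Pow(-2, -1))), J) = Mul(Mul(-3, Mul(44, Pow(-2, -1))), Rational(25, 2)) = Mul(Mul(-3, Mul(44, Rational(-1, 2))), Rational(25, 2)) = Mul(Mul(-3, -22), Rational(25, 2)) = Mul(66, Rational(25, 2)) = 825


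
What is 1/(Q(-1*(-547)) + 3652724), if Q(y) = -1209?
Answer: 1/3651515 ≈ 2.7386e-7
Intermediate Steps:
1/(Q(-1*(-547)) + 3652724) = 1/(-1209 + 3652724) = 1/3651515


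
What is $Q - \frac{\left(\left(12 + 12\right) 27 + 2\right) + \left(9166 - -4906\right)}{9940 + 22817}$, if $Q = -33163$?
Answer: $- \frac{1086335113}{32757} \approx -33163.0$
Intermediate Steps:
$Q - \frac{\left(\left(12 + 12\right) 27 + 2\right) + \left(9166 - -4906\right)}{9940 + 22817} = -33163 - \frac{\left(\left(12 + 12\right) 27 + 2\right) + \left(9166 - -4906\right)}{9940 + 22817} = -33163 - \frac{\left(24 \cdot 27 + 2\right) + \left(9166 + 4906\right)}{32757} = -33163 - \left(\left(648 + 2\right) + 14072\right) \frac{1}{32757} = -33163 - \left(650 + 14072\right) \frac{1}{32757} = -33163 - 14722 \cdot \frac{1}{32757} = -33163 - \frac{14722}{32757} = - \frac{1086335113}{32757}$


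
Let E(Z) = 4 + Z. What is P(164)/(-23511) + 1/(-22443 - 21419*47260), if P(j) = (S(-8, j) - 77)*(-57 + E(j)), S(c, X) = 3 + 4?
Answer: 315815171939/955615253320 ≈ 0.33048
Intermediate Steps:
S(c, X) = 7
P(j) = 3710 - 70*j (P(j) = (7 - 77)*(-57 + (4 + j)) = -70*(-53 + j) = 3710 - 70*j)
P(164)/(-23511) + 1/(-22443 - 21419*47260) = (3710 - 70*164)/(-23511) + 1/(-22443 - 21419*47260) = (3710 - 11480)*(-1/23511) + (1/47260)/(-43862) = -7770*(-1/23511) - 1/43862*1/47260 = 2590/7837 - 1/2072918120 = 315815171939/955615253320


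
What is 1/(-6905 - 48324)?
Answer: -1/55229 ≈ -1.8106e-5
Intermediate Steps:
1/(-6905 - 48324) = 1/(-55229) = -1/55229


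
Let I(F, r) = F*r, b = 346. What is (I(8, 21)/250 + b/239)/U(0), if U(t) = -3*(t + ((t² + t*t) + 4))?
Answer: -31663/179250 ≈ -0.17664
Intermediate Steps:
U(t) = -12 - 6*t² - 3*t (U(t) = -3*(t + ((t² + t²) + 4)) = -3*(t + (2*t² + 4)) = -3*(t + (4 + 2*t²)) = -3*(4 + t + 2*t²) = -12 - 6*t² - 3*t)
(I(8, 21)/250 + b/239)/U(0) = ((8*21)/250 + 346/239)/(-12 - 6*0² - 3*0) = (168*(1/250) + 346*(1/239))/(-12 - 6*0 + 0) = (84/125 + 346/239)/(-12 + 0 + 0) = (63326/29875)/(-12) = (63326/29875)*(-1/12) = -31663/179250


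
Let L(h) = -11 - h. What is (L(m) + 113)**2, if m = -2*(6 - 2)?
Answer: 12100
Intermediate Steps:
m = -8 (m = -2*4 = -8)
(L(m) + 113)**2 = ((-11 - 1*(-8)) + 113)**2 = ((-11 + 8) + 113)**2 = (-3 + 113)**2 = 110**2 = 12100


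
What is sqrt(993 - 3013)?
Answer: 2*I*sqrt(505) ≈ 44.944*I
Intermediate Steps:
sqrt(993 - 3013) = sqrt(-2020) = 2*I*sqrt(505)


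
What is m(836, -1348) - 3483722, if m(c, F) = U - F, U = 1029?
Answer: -3481345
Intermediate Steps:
m(c, F) = 1029 - F
m(836, -1348) - 3483722 = (1029 - 1*(-1348)) - 3483722 = (1029 + 1348) - 3483722 = 2377 - 3483722 = -3481345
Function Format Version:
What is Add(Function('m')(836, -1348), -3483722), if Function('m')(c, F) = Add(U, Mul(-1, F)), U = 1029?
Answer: -3481345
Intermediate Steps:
Function('m')(c, F) = Add(1029, Mul(-1, F))
Add(Function('m')(836, -1348), -3483722) = Add(Add(1029, Mul(-1, -1348)), -3483722) = Add(Add(1029, 1348), -3483722) = Add(2377, -3483722) = -3481345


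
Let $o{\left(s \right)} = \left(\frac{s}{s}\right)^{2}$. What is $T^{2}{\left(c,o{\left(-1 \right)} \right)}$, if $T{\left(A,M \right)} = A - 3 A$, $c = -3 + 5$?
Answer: $16$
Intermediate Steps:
$c = 2$
$o{\left(s \right)} = 1$ ($o{\left(s \right)} = 1^{2} = 1$)
$T{\left(A,M \right)} = - 2 A$
$T^{2}{\left(c,o{\left(-1 \right)} \right)} = \left(\left(-2\right) 2\right)^{2} = \left(-4\right)^{2} = 16$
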